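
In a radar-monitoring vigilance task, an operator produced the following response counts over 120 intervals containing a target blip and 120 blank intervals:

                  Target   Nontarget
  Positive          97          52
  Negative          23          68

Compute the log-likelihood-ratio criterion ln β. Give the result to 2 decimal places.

H = 97/120 = 0.8083
FA = 52/120 = 0.4333
z(H) = z(0.8083) = 0.872
z(FA) = z(0.4333) = -0.168
ln β = −½·[z(H)² − z(FA)²] = −0.5 × (0.760 − 0.028) = -0.366

ln β = -0.37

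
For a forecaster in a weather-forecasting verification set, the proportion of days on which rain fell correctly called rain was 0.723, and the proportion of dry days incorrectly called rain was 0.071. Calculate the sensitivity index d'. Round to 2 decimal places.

z(H) = 0.5918
z(FA) = -1.4684
d' = z(H) − z(FA) = 0.5918 − (-1.4684) = 2.0602

d' = 2.06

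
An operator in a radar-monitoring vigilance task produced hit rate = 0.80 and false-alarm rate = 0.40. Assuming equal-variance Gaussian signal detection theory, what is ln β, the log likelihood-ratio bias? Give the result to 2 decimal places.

ln β = -0.32

z(0.80) = 0.842, z(0.40) = -0.253
ln β = −½·[z(H)² − z(FA)²] = −0.5 × (0.709 − 0.064) = -0.3225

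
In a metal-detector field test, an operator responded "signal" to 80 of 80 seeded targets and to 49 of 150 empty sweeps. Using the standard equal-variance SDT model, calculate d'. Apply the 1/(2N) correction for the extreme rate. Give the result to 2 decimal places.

d' = 2.95

The hit rate is 80/80 = 1, so apply the 1/(2N) correction: H → 1 − 1/(2·80) = 0.99375.
z(H) = z(0.99375) = 2.498
z(FA) = z(0.32667) = -0.449
d' = 2.498 − (-0.449) = 2.947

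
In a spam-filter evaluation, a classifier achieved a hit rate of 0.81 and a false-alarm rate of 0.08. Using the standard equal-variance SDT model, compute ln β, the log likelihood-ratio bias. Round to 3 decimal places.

z(0.81) = 0.8779, z(0.08) = -1.4051
ln β = −½·[z(H)² − z(FA)²] = −0.5 × (0.7707 − 1.9743) = 0.6018

ln β = 0.602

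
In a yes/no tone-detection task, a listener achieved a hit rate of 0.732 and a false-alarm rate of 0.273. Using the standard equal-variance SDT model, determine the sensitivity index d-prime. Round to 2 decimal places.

d-prime = 1.22

z(0.732) = 0.6189, z(0.273) = -0.6038
d' = z(H) − z(FA) = 0.6189 − (-0.6038) = 1.2227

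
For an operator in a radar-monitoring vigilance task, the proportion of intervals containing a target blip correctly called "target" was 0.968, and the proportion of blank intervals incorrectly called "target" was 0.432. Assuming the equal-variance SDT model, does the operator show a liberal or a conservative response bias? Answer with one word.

z(H) = 1.852, z(FA) = -0.171
c = −½·(z(H) + z(FA)) = -0.8405
c < 0 → liberal criterion (biased toward responding “yes”).

liberal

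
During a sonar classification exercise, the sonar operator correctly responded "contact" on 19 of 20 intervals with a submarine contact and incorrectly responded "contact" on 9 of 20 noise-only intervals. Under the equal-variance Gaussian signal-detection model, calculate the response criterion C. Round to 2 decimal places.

C = -0.76

H = 19/20 = 0.9500
FA = 9/20 = 0.4500
z(H) = 1.645
z(FA) = -0.126
c = −½·[z(H) + z(FA)] = −0.5 × (1.645 + (-0.126)) = -0.7595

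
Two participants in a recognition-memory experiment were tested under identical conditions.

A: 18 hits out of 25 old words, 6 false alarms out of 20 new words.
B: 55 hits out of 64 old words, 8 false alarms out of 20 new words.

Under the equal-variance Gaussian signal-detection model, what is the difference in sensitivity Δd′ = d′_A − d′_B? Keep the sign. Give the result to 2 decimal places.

A: z(0.7200) = 0.583, z(0.3000) = -0.524, d' = 1.107
B: z(0.8594) = 1.078, z(0.4000) = -0.253, d' = 1.331
Δd' = d'_A − d'_B = 1.107 − 1.331 = -0.224
B has the higher sensitivity.

Δd′ = -0.22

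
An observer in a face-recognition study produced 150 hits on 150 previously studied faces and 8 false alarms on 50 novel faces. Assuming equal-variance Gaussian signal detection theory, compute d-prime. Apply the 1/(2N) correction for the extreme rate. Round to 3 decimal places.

d-prime = 3.708

The hit rate is 150/150 = 1, so apply the 1/(2N) correction: H → 1 − 1/(2·150) = 0.99667.
z(H) = z(0.99667) = 2.7134
z(FA) = z(0.16000) = -0.9945
d' = 2.7134 − (-0.9945) = 3.7079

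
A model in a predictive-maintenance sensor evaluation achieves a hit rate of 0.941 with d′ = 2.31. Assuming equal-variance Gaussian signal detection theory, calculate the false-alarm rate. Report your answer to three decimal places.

false-alarm rate = 0.228

z(hit rate) = z(0.941) = 1.5632
z(FA) = z(H) − d' = 1.5632 − 2.31 = -0.7468
false-alarm rate = Φ(-0.7468) = 0.2276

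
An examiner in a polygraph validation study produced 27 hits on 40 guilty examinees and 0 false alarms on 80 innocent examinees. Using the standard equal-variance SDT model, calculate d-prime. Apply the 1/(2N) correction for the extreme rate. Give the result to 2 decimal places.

The false-alarm rate is 0/80 = 0, so apply the 1/(2N) correction: FA → 1/(2·80) = 0.00625.
z(H) = z(0.67500) = 0.454
z(FA) = z(0.00625) = -2.498
d' = 0.454 − (-2.498) = 2.952

d-prime = 2.95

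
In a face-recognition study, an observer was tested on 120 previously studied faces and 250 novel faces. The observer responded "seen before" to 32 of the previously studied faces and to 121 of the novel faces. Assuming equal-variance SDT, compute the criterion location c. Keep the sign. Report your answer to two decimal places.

c = 0.33

H = 32/120 = 0.2667
FA = 121/250 = 0.4840
z(H) = -0.623
z(FA) = -0.040
c = −½·[z(H) + z(FA)] = −0.5 × (-0.623 + (-0.040)) = 0.3315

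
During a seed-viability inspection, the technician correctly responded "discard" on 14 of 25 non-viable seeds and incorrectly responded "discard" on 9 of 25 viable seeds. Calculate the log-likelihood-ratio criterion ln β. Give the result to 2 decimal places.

ln β = 0.05

H = 14/25 = 0.5600
FA = 9/25 = 0.3600
z(H) = z(0.5600) = 0.151
z(FA) = z(0.3600) = -0.358
ln β = −½·[z(H)² − z(FA)²] = −0.5 × (0.023 − 0.128) = 0.0525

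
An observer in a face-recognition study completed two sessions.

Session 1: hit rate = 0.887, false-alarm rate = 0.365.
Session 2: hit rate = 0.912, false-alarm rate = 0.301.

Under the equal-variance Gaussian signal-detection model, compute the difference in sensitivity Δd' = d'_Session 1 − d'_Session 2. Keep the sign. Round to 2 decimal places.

Session 1: z(0.887) = 1.211, z(0.365) = -0.345, d' = 1.556
Session 2: z(0.912) = 1.353, z(0.301) = -0.522, d' = 1.875
Δd' = d'_Session 1 − d'_Session 2 = 1.556 − 1.875 = -0.319
Session 2 has the higher sensitivity.

Δd' = -0.32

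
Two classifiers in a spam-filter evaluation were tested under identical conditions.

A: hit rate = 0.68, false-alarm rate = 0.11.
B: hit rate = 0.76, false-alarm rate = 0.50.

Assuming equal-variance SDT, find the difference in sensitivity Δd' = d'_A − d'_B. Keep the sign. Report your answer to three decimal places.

Δd' = 0.988

A: z(0.68) = 0.4677, z(0.11) = -1.2265, d' = 1.6942
B: z(0.76) = 0.7063, z(0.50) = 0.0000, d' = 0.7063
Δd' = d'_A − d'_B = 1.6942 − 0.7063 = 0.9879
A has the higher sensitivity.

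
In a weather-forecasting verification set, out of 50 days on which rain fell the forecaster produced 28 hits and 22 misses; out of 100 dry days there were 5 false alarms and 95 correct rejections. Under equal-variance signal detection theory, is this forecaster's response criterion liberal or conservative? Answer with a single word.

z(H) = 0.151, z(FA) = -1.645
c = −½·(z(H) + z(FA)) = 0.747
c > 0 → conservative criterion (biased toward responding “no”).

conservative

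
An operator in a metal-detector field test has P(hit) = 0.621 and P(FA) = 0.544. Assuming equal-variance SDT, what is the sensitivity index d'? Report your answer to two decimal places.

Φ⁻¹(H) = Φ⁻¹(0.621) = 0.308
Φ⁻¹(FA) = Φ⁻¹(0.544) = 0.111
d' = z(H) − z(FA) = 0.308 − 0.111 = 0.197

d' = 0.20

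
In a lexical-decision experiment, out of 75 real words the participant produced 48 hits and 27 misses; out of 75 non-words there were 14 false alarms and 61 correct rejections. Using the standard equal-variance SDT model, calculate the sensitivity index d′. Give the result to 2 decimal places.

H = 48/75 = 0.6400
FA = 14/75 = 0.1867
Φ⁻¹(0.6400) = 0.358, Φ⁻¹(0.1867) = -0.890
d' = z(H) − z(FA) = 0.358 − (-0.890) = 1.248

d′ = 1.25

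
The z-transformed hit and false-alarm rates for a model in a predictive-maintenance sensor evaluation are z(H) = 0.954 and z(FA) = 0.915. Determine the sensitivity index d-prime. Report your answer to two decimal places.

d' = z(H) − z(FA) = 0.954 − 0.915 = 0.039

d-prime = 0.04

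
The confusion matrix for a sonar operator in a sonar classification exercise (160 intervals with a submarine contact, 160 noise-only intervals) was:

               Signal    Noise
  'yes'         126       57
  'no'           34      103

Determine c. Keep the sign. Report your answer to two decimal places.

H = 126/160 = 0.7875
FA = 57/160 = 0.3563
z(0.7875) = 0.7978, z(0.3563) = -0.3684
c = −½·[z(H) + z(FA)] = −0.5 × (0.7978 + (-0.3684)) = -0.2147

c = -0.21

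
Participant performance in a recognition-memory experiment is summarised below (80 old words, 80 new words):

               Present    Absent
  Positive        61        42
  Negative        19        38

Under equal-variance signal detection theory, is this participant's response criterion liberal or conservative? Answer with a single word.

liberal

z(H) = 0.714, z(FA) = 0.063
c = −½·(z(H) + z(FA)) = -0.3885
c < 0 → liberal criterion (biased toward responding “yes”).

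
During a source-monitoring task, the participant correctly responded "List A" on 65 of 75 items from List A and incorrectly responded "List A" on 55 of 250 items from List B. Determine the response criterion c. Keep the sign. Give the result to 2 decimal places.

c = -0.17

H = 65/75 = 0.8667
FA = 55/250 = 0.2200
Φ⁻¹(H) = 1.1109
Φ⁻¹(FA) = -0.7722
c = −½·[z(H) + z(FA)] = −0.5 × (1.1109 + (-0.7722)) = -0.16935
c < 0: the participant has a liberal response bias.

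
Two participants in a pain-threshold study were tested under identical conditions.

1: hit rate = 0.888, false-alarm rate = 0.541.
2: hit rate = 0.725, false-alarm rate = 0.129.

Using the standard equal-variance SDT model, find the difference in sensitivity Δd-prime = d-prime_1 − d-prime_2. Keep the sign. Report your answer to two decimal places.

1: z(0.888) = 1.216, z(0.541) = 0.103, d' = 1.113
2: z(0.725) = 0.598, z(0.129) = -1.131, d' = 1.729
Δd' = d'_1 − d'_2 = 1.113 − 1.729 = -0.616
2 has the higher sensitivity.

Δd-prime = -0.62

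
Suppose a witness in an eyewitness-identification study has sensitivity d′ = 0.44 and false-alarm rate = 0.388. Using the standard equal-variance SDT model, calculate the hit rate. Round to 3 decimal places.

z(false-alarm rate) = z(0.388) = -0.2845
z(H) = z(FA) + d' = -0.2845 + 0.44 = 0.1555
hit rate = Φ(0.1555) = 0.5618

hit rate = 0.562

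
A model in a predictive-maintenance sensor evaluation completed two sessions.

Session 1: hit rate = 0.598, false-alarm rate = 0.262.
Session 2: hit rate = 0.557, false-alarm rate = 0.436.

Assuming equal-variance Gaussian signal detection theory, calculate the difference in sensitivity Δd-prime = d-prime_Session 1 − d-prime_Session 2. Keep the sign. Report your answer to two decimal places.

Δd-prime = 0.58

Session 1: z(0.598) = 0.248, z(0.262) = -0.637, d' = 0.885
Session 2: z(0.557) = 0.143, z(0.436) = -0.161, d' = 0.304
Δd' = d'_Session 1 − d'_Session 2 = 0.885 − 0.304 = 0.581
Session 1 has the higher sensitivity.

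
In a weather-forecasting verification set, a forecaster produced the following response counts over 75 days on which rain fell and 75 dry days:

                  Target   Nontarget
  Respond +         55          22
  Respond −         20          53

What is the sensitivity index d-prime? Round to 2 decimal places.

H = 55/75 = 0.7333
FA = 22/75 = 0.2933
Φ⁻¹(H) = 0.6228
Φ⁻¹(FA) = -0.5438
d' = z(H) − z(FA) = 0.6228 − (-0.5438) = 1.1666

d-prime = 1.17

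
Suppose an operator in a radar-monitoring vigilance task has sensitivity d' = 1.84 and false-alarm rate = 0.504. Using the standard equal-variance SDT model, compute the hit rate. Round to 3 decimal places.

hit rate = 0.968

z(false-alarm rate) = z(0.504) = 0.0100
z(H) = z(FA) + d' = 0.0100 + 1.84 = 1.8500
hit rate = Φ(1.8500) = 0.9678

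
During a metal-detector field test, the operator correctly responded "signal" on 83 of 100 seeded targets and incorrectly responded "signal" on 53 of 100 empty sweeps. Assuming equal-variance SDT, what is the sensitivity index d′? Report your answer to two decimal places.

H = 83/100 = 0.8300
FA = 53/100 = 0.5300
z(0.8300) = 0.9542, z(0.5300) = 0.0753
d' = z(H) − z(FA) = 0.9542 − 0.0753 = 0.8789

d′ = 0.88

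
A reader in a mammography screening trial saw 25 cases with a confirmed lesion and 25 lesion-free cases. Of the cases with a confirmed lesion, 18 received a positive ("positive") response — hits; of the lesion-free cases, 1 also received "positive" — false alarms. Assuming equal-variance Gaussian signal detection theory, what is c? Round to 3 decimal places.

H = 18/25 = 0.7200
FA = 1/25 = 0.0400
z(H) = z(0.7200) = 0.5828
z(FA) = z(0.0400) = -1.7507
c = −½·[z(H) + z(FA)] = −0.5 × (0.5828 + (-1.7507)) = 0.58395
c > 0: the reader has a conservative response bias.

c = 0.584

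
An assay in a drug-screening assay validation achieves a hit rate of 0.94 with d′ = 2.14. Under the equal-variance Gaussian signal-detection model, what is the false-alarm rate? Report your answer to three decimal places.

false-alarm rate = 0.279

z(hit rate) = z(0.94) = 1.5548
z(FA) = z(H) − d' = 1.5548 − 2.14 = -0.5852
false-alarm rate = Φ(-0.5852) = 0.2792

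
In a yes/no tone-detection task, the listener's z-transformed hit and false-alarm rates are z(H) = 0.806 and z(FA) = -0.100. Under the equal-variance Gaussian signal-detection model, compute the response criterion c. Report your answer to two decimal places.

c = −½·[z(H) + z(FA)] = −½·(0.806 + (-0.100)) = -0.353
c < 0: the listener has a liberal response bias.

c = -0.35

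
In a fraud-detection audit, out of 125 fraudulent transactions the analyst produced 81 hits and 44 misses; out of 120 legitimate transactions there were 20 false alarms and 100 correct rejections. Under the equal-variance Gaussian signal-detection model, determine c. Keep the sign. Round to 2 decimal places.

c = 0.29

H = 81/125 = 0.6480
FA = 20/120 = 0.1667
Φ⁻¹(H) = Φ⁻¹(0.6480) = 0.380
Φ⁻¹(FA) = Φ⁻¹(0.1667) = -0.967
c = −½·[z(H) + z(FA)] = −0.5 × (0.380 + (-0.967)) = 0.2935
c > 0: the analyst has a conservative response bias.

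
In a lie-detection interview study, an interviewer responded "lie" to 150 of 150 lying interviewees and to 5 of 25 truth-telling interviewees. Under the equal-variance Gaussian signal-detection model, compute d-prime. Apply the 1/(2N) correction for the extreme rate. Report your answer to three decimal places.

d-prime = 3.555

The hit rate is 150/150 = 1, so apply the 1/(2N) correction: H → 1 − 1/(2·150) = 0.99667.
z(H) = z(0.99667) = 2.7134
z(FA) = z(0.20000) = -0.8416
d' = 2.7134 − (-0.8416) = 3.5550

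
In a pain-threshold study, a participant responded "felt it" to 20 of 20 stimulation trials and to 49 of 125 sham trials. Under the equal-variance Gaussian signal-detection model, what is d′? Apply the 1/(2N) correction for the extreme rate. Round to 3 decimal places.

d′ = 2.234

The hit rate is 20/20 = 1, so apply the 1/(2N) correction: H → 1 − 1/(2·20) = 0.97500.
z(H) = z(0.97500) = 1.9600
z(FA) = z(0.39200) = -0.2741
d' = 1.9600 − (-0.2741) = 2.2341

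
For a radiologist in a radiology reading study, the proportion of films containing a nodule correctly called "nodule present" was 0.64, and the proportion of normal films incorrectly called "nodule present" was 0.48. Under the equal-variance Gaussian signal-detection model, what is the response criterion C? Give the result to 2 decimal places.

C = -0.15

z(H) = z(0.64) = 0.3585
z(FA) = z(0.48) = -0.0502
c = −½·[z(H) + z(FA)] = −0.5 × (0.3585 + (-0.0502)) = -0.15415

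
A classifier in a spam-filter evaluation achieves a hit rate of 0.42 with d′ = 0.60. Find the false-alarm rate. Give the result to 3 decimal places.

z(hit rate) = z(0.42) = -0.2019
z(FA) = z(H) − d' = -0.2019 − 0.60 = -0.8019
false-alarm rate = Φ(-0.8019) = 0.2113

false-alarm rate = 0.211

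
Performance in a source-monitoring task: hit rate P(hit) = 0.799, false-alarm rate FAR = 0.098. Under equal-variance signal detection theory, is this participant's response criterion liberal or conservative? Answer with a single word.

z(H) = 0.838, z(FA) = -1.293
c = −½·(z(H) + z(FA)) = 0.2275
c > 0 → conservative criterion (biased toward responding “no”).

conservative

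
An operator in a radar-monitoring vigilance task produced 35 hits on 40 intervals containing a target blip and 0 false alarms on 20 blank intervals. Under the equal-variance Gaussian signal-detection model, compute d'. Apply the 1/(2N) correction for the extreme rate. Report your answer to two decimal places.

The false-alarm rate is 0/20 = 0, so apply the 1/(2N) correction: FA → 1/(2·20) = 0.02500.
z(H) = z(0.87500) = 1.150
z(FA) = z(0.02500) = -1.960
d' = 1.150 − (-1.960) = 3.110

d' = 3.11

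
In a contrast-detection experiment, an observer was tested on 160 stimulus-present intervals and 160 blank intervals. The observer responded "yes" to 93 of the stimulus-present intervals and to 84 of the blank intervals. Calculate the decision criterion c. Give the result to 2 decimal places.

c = -0.13

H = 93/160 = 0.5813
FA = 84/160 = 0.5250
z(H) = 0.2052
z(FA) = 0.0627
c = −½·[z(H) + z(FA)] = −0.5 × (0.2052 + 0.0627) = -0.13395
c < 0: the observer has a liberal response bias.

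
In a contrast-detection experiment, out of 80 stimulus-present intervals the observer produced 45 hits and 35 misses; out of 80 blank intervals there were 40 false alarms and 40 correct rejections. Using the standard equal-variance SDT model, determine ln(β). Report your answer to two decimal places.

H = 45/80 = 0.5625
FA = 40/80 = 0.5000
Φ⁻¹(H) = 0.157
Φ⁻¹(FA) = 0.000
ln β = −½·[z(H)² − z(FA)²] = −0.5 × (0.025 − 0.000) = -0.0125

ln β = -0.01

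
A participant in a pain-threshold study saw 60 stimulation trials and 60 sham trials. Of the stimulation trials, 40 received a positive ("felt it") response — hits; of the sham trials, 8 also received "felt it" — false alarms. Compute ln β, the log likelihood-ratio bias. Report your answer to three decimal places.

H = 40/60 = 0.6667
FA = 8/60 = 0.1333
z(H) = 0.4308
z(FA) = -1.1109
ln β = −½·[z(H)² − z(FA)²] = −0.5 × (0.1856 − 1.2341) = 0.52425

ln β = 0.524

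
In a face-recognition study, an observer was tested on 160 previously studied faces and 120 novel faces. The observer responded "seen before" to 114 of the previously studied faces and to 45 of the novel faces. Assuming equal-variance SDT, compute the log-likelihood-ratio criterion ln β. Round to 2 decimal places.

H = 114/160 = 0.7125
FA = 45/120 = 0.3750
Φ⁻¹(H) = Φ⁻¹(0.7125) = 0.561
Φ⁻¹(FA) = Φ⁻¹(0.3750) = -0.319
ln β = −½·[z(H)² − z(FA)²] = −0.5 × (0.315 − 0.102) = -0.1065

ln β = -0.11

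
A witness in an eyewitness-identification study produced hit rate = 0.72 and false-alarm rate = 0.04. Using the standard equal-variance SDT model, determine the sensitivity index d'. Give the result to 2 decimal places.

d' = 2.33

Φ⁻¹(H) = Φ⁻¹(0.72) = 0.5828
Φ⁻¹(FA) = Φ⁻¹(0.04) = -1.7507
d' = z(H) − z(FA) = 0.5828 − (-1.7507) = 2.3335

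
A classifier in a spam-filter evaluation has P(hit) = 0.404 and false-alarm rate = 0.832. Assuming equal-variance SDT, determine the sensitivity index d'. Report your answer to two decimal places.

z(0.404) = -0.243, z(0.832) = 0.962
d' = z(H) − z(FA) = -0.243 − 0.962 = -1.205

d' = -1.21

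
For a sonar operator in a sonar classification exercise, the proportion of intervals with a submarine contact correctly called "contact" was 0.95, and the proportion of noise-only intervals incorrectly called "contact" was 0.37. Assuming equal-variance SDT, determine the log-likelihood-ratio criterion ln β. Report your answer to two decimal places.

ln β = -1.30

z(H) = 1.645
z(FA) = -0.332
ln β = −½·[z(H)² − z(FA)²] = −0.5 × (2.706 − 0.110) = -1.298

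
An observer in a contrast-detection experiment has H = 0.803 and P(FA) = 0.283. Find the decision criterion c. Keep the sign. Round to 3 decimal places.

c = -0.139

Φ⁻¹(0.803) = 0.8524, Φ⁻¹(0.283) = -0.5740
c = −½·[z(H) + z(FA)] = −0.5 × (0.8524 + (-0.5740)) = -0.1392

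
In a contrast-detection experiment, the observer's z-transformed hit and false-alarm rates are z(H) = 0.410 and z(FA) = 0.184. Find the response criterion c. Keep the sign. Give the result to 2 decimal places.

c = −½·[z(H) + z(FA)] = −½·(0.410 + 0.184) = -0.297

c = -0.30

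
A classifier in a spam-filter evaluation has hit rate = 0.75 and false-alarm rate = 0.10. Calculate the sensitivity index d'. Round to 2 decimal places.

d' = 1.96

Φ⁻¹(H) = Φ⁻¹(0.75) = 0.674
Φ⁻¹(FA) = Φ⁻¹(0.10) = -1.282
d' = z(H) − z(FA) = 0.674 − (-1.282) = 1.956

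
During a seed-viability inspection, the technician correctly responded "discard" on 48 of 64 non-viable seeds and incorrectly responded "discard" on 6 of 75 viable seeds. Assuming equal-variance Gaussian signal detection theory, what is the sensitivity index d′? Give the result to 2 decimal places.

H = 48/64 = 0.7500
FA = 6/75 = 0.0800
Φ⁻¹(H) = Φ⁻¹(0.7500) = 0.6745
Φ⁻¹(FA) = Φ⁻¹(0.0800) = -1.4051
d' = z(H) − z(FA) = 0.6745 − (-1.4051) = 2.0796

d′ = 2.08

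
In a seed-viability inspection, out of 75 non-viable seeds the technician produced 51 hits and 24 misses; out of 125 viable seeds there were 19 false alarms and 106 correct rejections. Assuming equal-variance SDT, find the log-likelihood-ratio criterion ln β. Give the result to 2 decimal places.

ln β = 0.42

H = 51/75 = 0.6800
FA = 19/125 = 0.1520
Φ⁻¹(H) = 0.468
Φ⁻¹(FA) = -1.028
ln β = −½·[z(H)² − z(FA)²] = −0.5 × (0.219 − 1.057) = 0.419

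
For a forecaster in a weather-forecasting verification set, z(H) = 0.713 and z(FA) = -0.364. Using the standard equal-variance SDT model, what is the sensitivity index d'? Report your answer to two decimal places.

d' = z(H) − z(FA) = 0.713 − (-0.364) = 1.077

d' = 1.08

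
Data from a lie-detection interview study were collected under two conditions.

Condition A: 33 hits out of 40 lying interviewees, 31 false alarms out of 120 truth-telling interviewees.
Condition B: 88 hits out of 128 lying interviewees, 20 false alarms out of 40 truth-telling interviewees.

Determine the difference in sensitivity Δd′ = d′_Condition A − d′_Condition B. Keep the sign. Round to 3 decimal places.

Condition A: z(0.8250) = 0.9346, z(0.2583) = -0.6486, d' = 1.5832
Condition B: z(0.6875) = 0.4888, z(0.5000) = 0.0000, d' = 0.4888
Δd' = d'_Condition A − d'_Condition B = 1.5832 − 0.4888 = 1.0944
Condition A has the higher sensitivity.

Δd′ = 1.094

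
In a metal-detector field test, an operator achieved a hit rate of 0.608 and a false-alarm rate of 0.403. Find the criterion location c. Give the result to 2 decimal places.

z(H) = 0.2741
z(FA) = -0.2456
c = −½·[z(H) + z(FA)] = −0.5 × (0.2741 + (-0.2456)) = -0.01425
c < 0: the operator has a liberal response bias.

c = -0.01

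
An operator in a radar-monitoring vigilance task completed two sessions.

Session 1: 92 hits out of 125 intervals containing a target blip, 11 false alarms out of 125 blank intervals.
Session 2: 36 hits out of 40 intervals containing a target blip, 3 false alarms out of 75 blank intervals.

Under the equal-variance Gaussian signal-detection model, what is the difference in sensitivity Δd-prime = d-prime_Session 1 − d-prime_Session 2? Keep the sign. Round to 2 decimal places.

Session 1: z(0.7360) = 0.631, z(0.0880) = -1.353, d' = 1.984
Session 2: z(0.9000) = 1.282, z(0.0400) = -1.751, d' = 3.033
Δd' = d'_Session 1 − d'_Session 2 = 1.984 − 3.033 = -1.049
Session 2 has the higher sensitivity.

Δd-prime = -1.05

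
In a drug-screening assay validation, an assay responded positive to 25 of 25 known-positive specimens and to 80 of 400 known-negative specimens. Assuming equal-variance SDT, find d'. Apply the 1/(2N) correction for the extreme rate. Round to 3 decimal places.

d' = 2.895

The hit rate is 25/25 = 1, so apply the 1/(2N) correction: H → 1 − 1/(2·25) = 0.98000.
z(H) = z(0.98000) = 2.0537
z(FA) = z(0.20000) = -0.8416
d' = 2.0537 − (-0.8416) = 2.8953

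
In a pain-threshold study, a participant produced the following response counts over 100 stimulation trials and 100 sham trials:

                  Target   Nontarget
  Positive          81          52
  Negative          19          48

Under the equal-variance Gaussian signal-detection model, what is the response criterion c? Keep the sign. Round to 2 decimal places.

c = -0.46

H = 81/100 = 0.8100
FA = 52/100 = 0.5200
z(H) = z(0.8100) = 0.8779
z(FA) = z(0.5200) = 0.0502
c = −½·[z(H) + z(FA)] = −0.5 × (0.8779 + 0.0502) = -0.46405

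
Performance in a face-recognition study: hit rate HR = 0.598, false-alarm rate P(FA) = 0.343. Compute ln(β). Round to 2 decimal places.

ln β = 0.05

Φ⁻¹(0.598) = 0.248, Φ⁻¹(0.343) = -0.404
ln β = −½·[z(H)² − z(FA)²] = −0.5 × (0.062 − 0.163) = 0.0505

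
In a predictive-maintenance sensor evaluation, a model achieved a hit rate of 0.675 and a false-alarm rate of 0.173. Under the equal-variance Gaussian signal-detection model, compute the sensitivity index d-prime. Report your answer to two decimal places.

d-prime = 1.40

z(H) = z(0.675) = 0.454
z(FA) = z(0.173) = -0.942
d' = z(H) − z(FA) = 0.454 − (-0.942) = 1.396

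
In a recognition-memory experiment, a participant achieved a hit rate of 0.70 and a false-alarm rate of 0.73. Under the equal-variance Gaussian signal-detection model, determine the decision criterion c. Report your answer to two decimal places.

Φ⁻¹(H) = Φ⁻¹(0.70) = 0.524
Φ⁻¹(FA) = Φ⁻¹(0.73) = 0.613
c = −½·[z(H) + z(FA)] = −0.5 × (0.524 + 0.613) = -0.5685
c < 0: the participant has a liberal response bias.

c = -0.57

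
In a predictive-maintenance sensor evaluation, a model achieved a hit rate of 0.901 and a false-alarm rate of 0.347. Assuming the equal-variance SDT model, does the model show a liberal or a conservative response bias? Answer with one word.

liberal

z(H) = 1.287, z(FA) = -0.393
c = −½·(z(H) + z(FA)) = -0.447
c < 0 → liberal criterion (biased toward responding “yes”).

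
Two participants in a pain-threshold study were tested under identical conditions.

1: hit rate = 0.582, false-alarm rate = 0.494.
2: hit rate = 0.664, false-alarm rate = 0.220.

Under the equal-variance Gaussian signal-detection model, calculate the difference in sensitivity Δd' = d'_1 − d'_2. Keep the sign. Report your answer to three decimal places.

1: z(0.582) = 0.2070, z(0.494) = -0.0150, d' = 0.2220
2: z(0.664) = 0.4234, z(0.220) = -0.7722, d' = 1.1956
Δd' = d'_1 − d'_2 = 0.2220 − 1.1956 = -0.9736
2 has the higher sensitivity.

Δd' = -0.974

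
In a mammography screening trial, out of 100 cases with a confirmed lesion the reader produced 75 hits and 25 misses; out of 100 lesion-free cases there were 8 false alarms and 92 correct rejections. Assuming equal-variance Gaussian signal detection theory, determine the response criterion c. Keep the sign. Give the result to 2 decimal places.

H = 75/100 = 0.7500
FA = 8/100 = 0.0800
Φ⁻¹(H) = Φ⁻¹(0.7500) = 0.674
Φ⁻¹(FA) = Φ⁻¹(0.0800) = -1.405
c = −½·[z(H) + z(FA)] = −0.5 × (0.674 + (-1.405)) = 0.3655
c > 0: the reader has a conservative response bias.

c = 0.37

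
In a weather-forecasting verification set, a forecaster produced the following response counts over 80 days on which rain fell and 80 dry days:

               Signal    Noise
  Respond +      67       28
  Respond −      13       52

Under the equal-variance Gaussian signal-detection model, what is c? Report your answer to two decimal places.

H = 67/80 = 0.8375
FA = 28/80 = 0.3500
z(H) = z(0.8375) = 0.9842
z(FA) = z(0.3500) = -0.3853
c = −½·[z(H) + z(FA)] = −0.5 × (0.9842 + (-0.3853)) = -0.29945
c < 0: the forecaster has a liberal response bias.

c = -0.30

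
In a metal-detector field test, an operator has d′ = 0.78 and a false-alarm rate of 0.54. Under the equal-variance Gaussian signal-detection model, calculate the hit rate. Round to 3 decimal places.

z(false-alarm rate) = z(0.54) = 0.1004
z(H) = z(FA) + d' = 0.1004 + 0.78 = 0.8804
hit rate = Φ(0.8804) = 0.8107

hit rate = 0.811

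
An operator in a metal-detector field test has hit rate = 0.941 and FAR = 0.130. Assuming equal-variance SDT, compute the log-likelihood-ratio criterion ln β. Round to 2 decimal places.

z(0.941) = 1.563, z(0.130) = -1.126
ln β = −½·[z(H)² − z(FA)²] = −0.5 × (2.443 − 1.268) = -0.5875

ln β = -0.59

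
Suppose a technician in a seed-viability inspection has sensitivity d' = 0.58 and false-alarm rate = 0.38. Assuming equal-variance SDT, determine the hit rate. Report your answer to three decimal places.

z(false-alarm rate) = z(0.38) = -0.3055
z(H) = z(FA) + d' = -0.3055 + 0.58 = 0.2745
hit rate = Φ(0.2745) = 0.6081

hit rate = 0.608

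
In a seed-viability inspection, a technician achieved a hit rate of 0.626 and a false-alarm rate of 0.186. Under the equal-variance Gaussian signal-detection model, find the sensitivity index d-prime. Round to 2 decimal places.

d-prime = 1.21

z(0.626) = 0.321, z(0.186) = -0.893
d' = z(H) − z(FA) = 0.321 − (-0.893) = 1.214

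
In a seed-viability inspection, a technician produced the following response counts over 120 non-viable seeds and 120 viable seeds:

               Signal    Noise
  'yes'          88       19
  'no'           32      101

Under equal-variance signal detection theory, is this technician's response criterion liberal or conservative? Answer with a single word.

z(H) = 0.623, z(FA) = -1.001
c = −½·(z(H) + z(FA)) = 0.189
c > 0 → conservative criterion (biased toward responding “no”).

conservative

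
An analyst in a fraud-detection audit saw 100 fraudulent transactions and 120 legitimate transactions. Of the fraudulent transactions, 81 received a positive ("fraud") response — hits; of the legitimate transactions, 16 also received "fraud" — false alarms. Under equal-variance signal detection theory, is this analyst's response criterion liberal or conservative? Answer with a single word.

conservative

z(H) = 0.878, z(FA) = -1.111
c = −½·(z(H) + z(FA)) = 0.1165
c > 0 → conservative criterion (biased toward responding “no”).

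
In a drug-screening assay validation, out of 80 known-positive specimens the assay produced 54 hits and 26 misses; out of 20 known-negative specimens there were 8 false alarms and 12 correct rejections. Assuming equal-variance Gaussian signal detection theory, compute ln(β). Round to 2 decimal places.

H = 54/80 = 0.6750
FA = 8/20 = 0.4000
z(H) = 0.454
z(FA) = -0.253
ln β = −½·[z(H)² − z(FA)²] = −0.5 × (0.206 − 0.064) = -0.071

ln β = -0.07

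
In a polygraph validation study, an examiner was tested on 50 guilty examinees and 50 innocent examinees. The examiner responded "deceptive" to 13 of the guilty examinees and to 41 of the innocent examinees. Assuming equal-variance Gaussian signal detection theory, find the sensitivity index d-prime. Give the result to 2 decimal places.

d-prime = -1.56

H = 13/50 = 0.2600
FA = 41/50 = 0.8200
Φ⁻¹(H) = -0.6433
Φ⁻¹(FA) = 0.9154
d' = z(H) − z(FA) = -0.6433 − 0.9154 = -1.5587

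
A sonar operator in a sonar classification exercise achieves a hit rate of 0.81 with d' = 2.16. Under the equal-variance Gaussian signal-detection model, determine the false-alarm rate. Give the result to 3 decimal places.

false-alarm rate = 0.100

z(hit rate) = z(0.81) = 0.8779
z(FA) = z(H) − d' = 0.8779 − 2.16 = -1.2821
false-alarm rate = Φ(-1.2821) = 0.0999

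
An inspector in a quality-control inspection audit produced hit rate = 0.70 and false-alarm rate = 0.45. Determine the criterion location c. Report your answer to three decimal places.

Φ⁻¹(H) = Φ⁻¹(0.70) = 0.5244
Φ⁻¹(FA) = Φ⁻¹(0.45) = -0.1257
c = −½·[z(H) + z(FA)] = −0.5 × (0.5244 + (-0.1257)) = -0.19935
c < 0: the inspector has a liberal response bias.

c = -0.199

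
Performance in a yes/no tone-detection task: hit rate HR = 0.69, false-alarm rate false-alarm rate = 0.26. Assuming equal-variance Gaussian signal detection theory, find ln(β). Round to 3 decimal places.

z(H) = 0.4959
z(FA) = -0.6433
ln β = −½·[z(H)² − z(FA)²] = −0.5 × (0.2459 − 0.4138) = 0.08395

ln β = 0.084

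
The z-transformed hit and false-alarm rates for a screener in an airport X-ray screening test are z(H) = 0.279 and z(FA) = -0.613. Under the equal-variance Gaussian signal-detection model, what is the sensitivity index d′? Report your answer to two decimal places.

d′ = 0.89

d' = z(H) − z(FA) = 0.279 − (-0.613) = 0.892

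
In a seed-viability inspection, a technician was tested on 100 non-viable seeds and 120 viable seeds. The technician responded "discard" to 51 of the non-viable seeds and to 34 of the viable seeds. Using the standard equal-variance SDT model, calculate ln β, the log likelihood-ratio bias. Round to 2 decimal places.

ln β = 0.16

H = 51/100 = 0.5100
FA = 34/120 = 0.2833
Φ⁻¹(H) = 0.025
Φ⁻¹(FA) = -0.573
ln β = −½·[z(H)² − z(FA)²] = −0.5 × (0.001 − 0.328) = 0.1635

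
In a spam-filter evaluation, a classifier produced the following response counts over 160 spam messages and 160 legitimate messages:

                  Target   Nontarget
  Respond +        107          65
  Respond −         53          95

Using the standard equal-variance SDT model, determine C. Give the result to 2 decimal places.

C = -0.10

H = 107/160 = 0.6687
FA = 65/160 = 0.4062
Φ⁻¹(0.6687) = 0.4363, Φ⁻¹(0.4062) = -0.2373
c = −½·[z(H) + z(FA)] = −0.5 × (0.4363 + (-0.2373)) = -0.0995
c < 0: the classifier has a liberal response bias.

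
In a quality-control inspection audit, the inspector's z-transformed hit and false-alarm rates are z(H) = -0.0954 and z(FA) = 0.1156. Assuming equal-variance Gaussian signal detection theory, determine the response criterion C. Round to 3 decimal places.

C = -0.010

c = −½·[z(H) + z(FA)] = −½·(-0.0954 + 0.1156) = -0.0101
c < 0: the inspector has a liberal response bias.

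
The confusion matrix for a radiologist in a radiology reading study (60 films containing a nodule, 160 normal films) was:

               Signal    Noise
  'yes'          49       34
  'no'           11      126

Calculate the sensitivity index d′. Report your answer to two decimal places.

H = 49/60 = 0.8167
FA = 34/160 = 0.2125
z(0.8167) = 0.9029, z(0.2125) = -0.7978
d' = z(H) − z(FA) = 0.9029 − (-0.7978) = 1.7007

d′ = 1.70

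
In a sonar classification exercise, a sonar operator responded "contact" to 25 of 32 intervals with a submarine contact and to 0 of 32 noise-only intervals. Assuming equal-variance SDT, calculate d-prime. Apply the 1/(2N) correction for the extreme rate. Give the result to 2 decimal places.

The false-alarm rate is 0/32 = 0, so apply the 1/(2N) correction: FA → 1/(2·32) = 0.01562.
z(H) = z(0.78125) = 0.776
z(FA) = z(0.01562) = -2.154
d' = 0.776 − (-2.154) = 2.930

d-prime = 2.93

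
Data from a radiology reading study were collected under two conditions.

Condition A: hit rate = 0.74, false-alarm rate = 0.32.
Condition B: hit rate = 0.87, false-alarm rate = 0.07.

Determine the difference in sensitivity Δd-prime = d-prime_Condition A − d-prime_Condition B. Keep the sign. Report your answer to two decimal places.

Δd-prime = -1.49

Condition A: z(0.74) = 0.643, z(0.32) = -0.468, d' = 1.111
Condition B: z(0.87) = 1.126, z(0.07) = -1.476, d' = 2.602
Δd' = d'_Condition A − d'_Condition B = 1.111 − 2.602 = -1.491
Condition B has the higher sensitivity.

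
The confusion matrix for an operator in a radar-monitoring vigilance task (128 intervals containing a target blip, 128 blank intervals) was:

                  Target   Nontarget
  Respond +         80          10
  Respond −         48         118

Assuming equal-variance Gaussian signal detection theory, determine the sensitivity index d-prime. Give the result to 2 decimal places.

H = 80/128 = 0.6250
FA = 10/128 = 0.0781
z(H) = z(0.6250) = 0.319
z(FA) = z(0.0781) = -1.418
d' = z(H) − z(FA) = 0.319 − (-1.418) = 1.737

d-prime = 1.74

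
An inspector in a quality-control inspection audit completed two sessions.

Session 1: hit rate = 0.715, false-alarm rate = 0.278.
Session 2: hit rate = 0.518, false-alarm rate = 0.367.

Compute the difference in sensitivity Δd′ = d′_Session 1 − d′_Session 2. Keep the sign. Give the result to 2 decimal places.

Session 1: z(0.715) = 0.568, z(0.278) = -0.589, d' = 1.157
Session 2: z(0.518) = 0.045, z(0.367) = -0.340, d' = 0.385
Δd' = d'_Session 1 − d'_Session 2 = 1.157 − 0.385 = 0.772
Session 1 has the higher sensitivity.

Δd′ = 0.77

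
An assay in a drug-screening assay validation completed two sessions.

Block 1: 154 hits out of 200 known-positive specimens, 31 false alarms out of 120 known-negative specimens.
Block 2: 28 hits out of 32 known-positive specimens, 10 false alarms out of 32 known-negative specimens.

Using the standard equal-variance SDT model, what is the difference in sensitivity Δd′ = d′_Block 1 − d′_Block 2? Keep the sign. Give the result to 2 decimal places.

Δd′ = -0.25

Block 1: z(0.7700) = 0.739, z(0.2583) = -0.649, d' = 1.388
Block 2: z(0.8750) = 1.150, z(0.3125) = -0.489, d' = 1.639
Δd' = d'_Block 1 − d'_Block 2 = 1.388 − 1.639 = -0.251
Block 2 has the higher sensitivity.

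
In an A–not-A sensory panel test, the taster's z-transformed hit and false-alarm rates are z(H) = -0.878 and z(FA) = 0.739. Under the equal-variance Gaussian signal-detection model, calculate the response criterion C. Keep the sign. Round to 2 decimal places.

c = −½·[z(H) + z(FA)] = −½·(-0.878 + 0.739) = 0.0695
c > 0: the taster has a conservative response bias.

C = 0.07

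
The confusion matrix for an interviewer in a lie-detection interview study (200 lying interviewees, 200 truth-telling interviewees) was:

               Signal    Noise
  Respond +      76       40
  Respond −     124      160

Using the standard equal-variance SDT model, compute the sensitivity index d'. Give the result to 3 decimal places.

H = 76/200 = 0.3800
FA = 40/200 = 0.2000
z(0.3800) = -0.3055, z(0.2000) = -0.8416
d' = z(H) − z(FA) = -0.3055 − (-0.8416) = 0.5361

d' = 0.536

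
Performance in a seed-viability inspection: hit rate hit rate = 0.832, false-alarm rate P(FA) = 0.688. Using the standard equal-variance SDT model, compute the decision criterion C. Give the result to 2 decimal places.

Φ⁻¹(0.832) = 0.962, Φ⁻¹(0.688) = 0.490
c = −½·[z(H) + z(FA)] = −0.5 × (0.962 + 0.490) = -0.726

C = -0.73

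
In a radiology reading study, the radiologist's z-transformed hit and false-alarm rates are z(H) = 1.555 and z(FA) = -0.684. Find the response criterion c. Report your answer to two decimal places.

c = −½·[z(H) + z(FA)] = −½·(1.555 + (-0.684)) = -0.4355
c < 0: the radiologist has a liberal response bias.

c = -0.44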